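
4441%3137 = 1304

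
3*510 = 1530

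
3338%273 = 62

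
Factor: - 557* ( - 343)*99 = 3^2*7^3 * 11^1* 557^1 = 18914049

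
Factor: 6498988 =2^2*19^1*85513^1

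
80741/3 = 80741/3 = 26913.67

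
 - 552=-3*184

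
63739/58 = 1098 + 55/58 = 1098.95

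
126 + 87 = 213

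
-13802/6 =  - 2301 + 2/3 = - 2300.33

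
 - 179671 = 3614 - 183285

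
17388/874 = 19 + 17/19 = 19.89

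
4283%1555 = 1173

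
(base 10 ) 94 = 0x5e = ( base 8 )136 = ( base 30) 34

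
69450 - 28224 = 41226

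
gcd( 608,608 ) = 608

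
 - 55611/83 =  - 671+82/83 = - 670.01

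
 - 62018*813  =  -50420634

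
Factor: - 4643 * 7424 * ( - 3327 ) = 114680465664 = 2^8*3^1*29^1*1109^1 * 4643^1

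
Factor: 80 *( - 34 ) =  - 2^5*5^1*17^1 = - 2720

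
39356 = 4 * 9839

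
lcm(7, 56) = 56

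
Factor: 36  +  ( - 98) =-62 = - 2^1*31^1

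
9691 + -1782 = 7909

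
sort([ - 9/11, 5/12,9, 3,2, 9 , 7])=[ - 9/11, 5/12,2,3, 7, 9, 9] 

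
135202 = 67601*2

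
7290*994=7246260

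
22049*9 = 198441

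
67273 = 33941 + 33332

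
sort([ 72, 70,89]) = [ 70,72, 89]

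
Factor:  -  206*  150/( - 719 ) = 2^2*3^1*5^2*103^1*719^(  -  1) = 30900/719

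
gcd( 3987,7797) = 3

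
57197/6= 57197/6 = 9532.83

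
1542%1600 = 1542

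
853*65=55445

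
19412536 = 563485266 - 544072730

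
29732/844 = 7433/211 = 35.23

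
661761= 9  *73529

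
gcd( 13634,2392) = 2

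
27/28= 27/28 = 0.96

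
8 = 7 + 1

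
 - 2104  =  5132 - 7236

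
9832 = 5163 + 4669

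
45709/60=45709/60 = 761.82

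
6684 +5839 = 12523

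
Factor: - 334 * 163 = -54442 = - 2^1 * 163^1*167^1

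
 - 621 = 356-977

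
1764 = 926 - - 838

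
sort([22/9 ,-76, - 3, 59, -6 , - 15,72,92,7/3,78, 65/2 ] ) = [-76,-15,  -  6,-3,  7/3,22/9, 65/2,59, 72, 78,92 ] 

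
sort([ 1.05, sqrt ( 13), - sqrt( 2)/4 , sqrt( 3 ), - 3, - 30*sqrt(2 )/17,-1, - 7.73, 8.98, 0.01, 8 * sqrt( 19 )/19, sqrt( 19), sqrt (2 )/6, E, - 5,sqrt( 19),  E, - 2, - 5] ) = [ - 7.73, - 5, - 5, - 3, - 30*sqrt ( 2) /17, - 2,  -  1, - sqrt( 2 ) /4,0.01, sqrt( 2)/6, 1.05,sqrt( 3), 8*sqrt( 19 ) /19,E, E,  sqrt(13),sqrt(19),sqrt ( 19),8.98]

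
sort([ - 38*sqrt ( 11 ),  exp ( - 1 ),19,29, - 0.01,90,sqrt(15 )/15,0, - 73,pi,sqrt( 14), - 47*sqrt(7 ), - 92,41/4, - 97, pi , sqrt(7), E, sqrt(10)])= [-38*sqrt( 11), - 47  *sqrt ( 7 ), - 97, -92, - 73, - 0.01,0, sqrt(15)/15, exp(- 1),sqrt(7),E,pi, pi,sqrt(10 ),sqrt(14),41/4, 19,29, 90]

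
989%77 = 65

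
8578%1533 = 913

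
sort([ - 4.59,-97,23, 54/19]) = [-97, - 4.59,54/19,23]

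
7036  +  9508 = 16544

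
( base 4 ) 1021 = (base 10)73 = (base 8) 111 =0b1001001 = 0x49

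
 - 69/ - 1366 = 69/1366 = 0.05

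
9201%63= 3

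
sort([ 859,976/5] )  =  [976/5,859] 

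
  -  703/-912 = 37/48=0.77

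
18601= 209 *89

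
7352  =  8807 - 1455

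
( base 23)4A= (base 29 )3F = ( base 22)4E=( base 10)102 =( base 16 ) 66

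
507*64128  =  32512896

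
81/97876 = 81/97876 = 0.00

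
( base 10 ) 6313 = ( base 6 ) 45121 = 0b1100010101001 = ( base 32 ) 659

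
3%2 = 1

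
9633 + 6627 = 16260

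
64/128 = 1/2 = 0.50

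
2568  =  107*24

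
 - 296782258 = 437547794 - 734330052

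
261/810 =29/90= 0.32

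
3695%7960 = 3695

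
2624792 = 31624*83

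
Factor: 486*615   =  2^1*3^6*5^1*41^1   =  298890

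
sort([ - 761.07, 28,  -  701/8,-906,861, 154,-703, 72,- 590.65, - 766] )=[-906, - 766,-761.07 , - 703, - 590.65, - 701/8, 28 , 72, 154, 861]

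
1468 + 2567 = 4035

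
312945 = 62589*5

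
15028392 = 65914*228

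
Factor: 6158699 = 6158699^1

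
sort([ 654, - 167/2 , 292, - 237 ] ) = [ - 237, - 167/2,292,654 ] 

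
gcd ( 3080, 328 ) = 8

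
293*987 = 289191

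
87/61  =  1 + 26/61 = 1.43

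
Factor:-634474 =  - 2^1 * 17^1*18661^1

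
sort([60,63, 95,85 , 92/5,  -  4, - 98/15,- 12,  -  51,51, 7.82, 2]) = [ - 51, - 12, - 98/15 , - 4,  2,7.82, 92/5  ,  51,60,63 , 85,95] 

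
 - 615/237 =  - 205/79= - 2.59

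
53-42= 11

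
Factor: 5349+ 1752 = 3^3 * 263^1  =  7101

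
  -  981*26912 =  - 26400672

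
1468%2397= 1468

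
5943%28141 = 5943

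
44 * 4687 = 206228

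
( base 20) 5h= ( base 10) 117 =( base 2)1110101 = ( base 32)3l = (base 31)3O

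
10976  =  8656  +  2320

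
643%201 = 40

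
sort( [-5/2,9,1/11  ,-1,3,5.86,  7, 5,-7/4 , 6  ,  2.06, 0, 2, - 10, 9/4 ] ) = [-10,-5/2, - 7/4,-1, 0,1/11, 2, 2.06,9/4, 3,5, 5.86, 6, 7, 9]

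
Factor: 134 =2^1*67^1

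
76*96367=7323892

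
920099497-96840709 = 823258788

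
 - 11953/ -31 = 385+ 18/31 = 385.58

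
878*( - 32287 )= - 28347986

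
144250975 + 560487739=704738714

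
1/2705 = 1/2705  =  0.00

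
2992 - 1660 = 1332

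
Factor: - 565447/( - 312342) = 2^( - 1)*3^( - 1) * 163^1*3469^1*52057^( - 1 )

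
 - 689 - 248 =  - 937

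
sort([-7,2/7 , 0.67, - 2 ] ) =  [ - 7, - 2,2/7, 0.67]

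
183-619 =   -  436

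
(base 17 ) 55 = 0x5a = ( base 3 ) 10100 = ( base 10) 90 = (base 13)6C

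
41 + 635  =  676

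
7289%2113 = 950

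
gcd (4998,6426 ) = 714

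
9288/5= 9288/5 = 1857.60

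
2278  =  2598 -320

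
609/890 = 609/890 = 0.68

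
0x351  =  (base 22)1GD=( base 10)849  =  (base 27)14c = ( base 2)1101010001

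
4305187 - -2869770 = 7174957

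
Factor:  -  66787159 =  - 101^1*661259^1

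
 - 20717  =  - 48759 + 28042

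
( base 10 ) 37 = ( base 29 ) 18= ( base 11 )34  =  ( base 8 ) 45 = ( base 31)16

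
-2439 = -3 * 813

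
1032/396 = 86/33 = 2.61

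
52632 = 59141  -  6509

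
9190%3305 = 2580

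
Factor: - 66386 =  - 2^1 * 19^1*1747^1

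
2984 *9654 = 28807536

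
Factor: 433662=2^1*3^1*72277^1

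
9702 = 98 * 99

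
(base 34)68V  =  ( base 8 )16107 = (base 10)7239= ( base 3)100221010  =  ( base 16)1C47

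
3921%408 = 249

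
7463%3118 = 1227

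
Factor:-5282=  - 2^1 * 19^1*139^1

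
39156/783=50+2/261 = 50.01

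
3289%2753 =536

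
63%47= 16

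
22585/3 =7528 + 1/3 = 7528.33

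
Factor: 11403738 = 2^1*3^2* 409^1*1549^1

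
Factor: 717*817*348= 2^2 * 3^2 * 19^1*29^1*43^1*239^1 = 203854572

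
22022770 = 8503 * 2590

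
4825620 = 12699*380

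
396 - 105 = 291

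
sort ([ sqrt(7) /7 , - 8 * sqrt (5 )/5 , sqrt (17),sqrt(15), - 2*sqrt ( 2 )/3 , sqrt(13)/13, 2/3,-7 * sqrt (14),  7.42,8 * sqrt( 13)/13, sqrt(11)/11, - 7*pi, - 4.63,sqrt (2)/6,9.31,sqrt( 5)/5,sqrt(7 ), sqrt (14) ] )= [ - 7 * sqrt (14), - 7*pi, - 4.63,-8 * sqrt(5) /5, - 2*sqrt( 2)/3,sqrt( 2) /6, sqrt ( 13) /13, sqrt(11)/11,sqrt( 7)/7, sqrt( 5)/5  ,  2/3, 8 * sqrt (13)/13,sqrt( 7),sqrt( 14),sqrt(15), sqrt( 17),7.42,  9.31 ] 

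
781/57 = 781/57 = 13.70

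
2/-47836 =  - 1/23918 = - 0.00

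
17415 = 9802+7613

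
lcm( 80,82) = 3280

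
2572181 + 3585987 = 6158168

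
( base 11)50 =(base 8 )67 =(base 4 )313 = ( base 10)55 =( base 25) 25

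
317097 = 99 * 3203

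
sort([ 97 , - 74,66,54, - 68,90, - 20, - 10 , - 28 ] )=[-74, - 68, - 28, - 20, - 10,54,66,90,97 ]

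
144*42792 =6162048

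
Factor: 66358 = 2^1*33179^1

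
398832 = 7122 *56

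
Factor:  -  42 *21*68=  - 2^3*3^2*7^2* 17^1 = - 59976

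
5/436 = 5/436 = 0.01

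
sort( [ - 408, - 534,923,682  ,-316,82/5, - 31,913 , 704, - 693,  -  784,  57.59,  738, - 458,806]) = [ - 784, - 693, - 534, - 458, - 408, - 316, - 31,82/5, 57.59,682, 704, 738,806,913,923]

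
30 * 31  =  930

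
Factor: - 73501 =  - 31^1 * 2371^1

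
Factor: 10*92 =2^3 * 5^1*23^1 = 920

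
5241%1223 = 349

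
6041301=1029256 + 5012045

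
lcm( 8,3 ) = 24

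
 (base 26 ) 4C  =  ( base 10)116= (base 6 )312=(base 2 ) 1110100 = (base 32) 3k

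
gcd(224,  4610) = 2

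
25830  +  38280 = 64110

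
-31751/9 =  - 31751/9  =  -3527.89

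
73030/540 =7303/54 = 135.24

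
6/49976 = 3/24988 = 0.00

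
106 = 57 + 49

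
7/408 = 7/408 = 0.02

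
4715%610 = 445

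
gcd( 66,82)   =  2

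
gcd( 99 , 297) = 99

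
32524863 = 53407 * 609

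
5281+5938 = 11219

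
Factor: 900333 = 3^2*7^1*31^1*461^1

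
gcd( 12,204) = 12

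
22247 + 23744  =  45991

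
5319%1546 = 681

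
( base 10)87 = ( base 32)2N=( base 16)57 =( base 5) 322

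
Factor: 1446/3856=3/8 = 2^(-3 )*3^1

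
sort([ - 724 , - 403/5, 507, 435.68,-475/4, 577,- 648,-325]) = [ - 724,- 648,  -  325, -475/4, - 403/5, 435.68, 507,  577]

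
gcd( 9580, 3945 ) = 5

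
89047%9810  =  757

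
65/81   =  65/81 = 0.80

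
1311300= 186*7050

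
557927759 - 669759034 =-111831275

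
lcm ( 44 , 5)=220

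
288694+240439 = 529133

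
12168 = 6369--5799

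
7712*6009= 46341408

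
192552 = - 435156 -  - 627708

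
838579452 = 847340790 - 8761338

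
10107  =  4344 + 5763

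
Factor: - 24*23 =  - 552 = -  2^3*3^1* 23^1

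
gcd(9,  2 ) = 1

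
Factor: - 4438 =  - 2^1*7^1*317^1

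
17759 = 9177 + 8582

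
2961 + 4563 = 7524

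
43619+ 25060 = 68679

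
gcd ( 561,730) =1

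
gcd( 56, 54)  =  2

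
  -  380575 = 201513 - 582088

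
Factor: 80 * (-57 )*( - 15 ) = 2^4* 3^2*5^2*19^1 = 68400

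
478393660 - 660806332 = - 182412672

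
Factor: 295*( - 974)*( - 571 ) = 164065430 = 2^1  *5^1*59^1*487^1 * 571^1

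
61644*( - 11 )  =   - 678084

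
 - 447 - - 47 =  - 400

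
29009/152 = 29009/152 = 190.85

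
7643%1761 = 599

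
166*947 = 157202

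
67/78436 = 67/78436 = 0.00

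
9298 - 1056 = 8242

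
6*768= 4608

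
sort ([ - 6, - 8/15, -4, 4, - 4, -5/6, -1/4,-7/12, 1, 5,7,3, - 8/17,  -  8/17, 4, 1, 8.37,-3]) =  [ - 6, - 4, - 4, - 3, -5/6, - 7/12, - 8/15,  -  8/17, - 8/17, - 1/4, 1, 1, 3  ,  4,4, 5, 7, 8.37] 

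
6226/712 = 3113/356 = 8.74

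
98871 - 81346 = 17525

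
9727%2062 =1479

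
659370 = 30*21979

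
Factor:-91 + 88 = - 3= - 3^1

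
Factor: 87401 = 71^1*1231^1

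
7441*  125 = 930125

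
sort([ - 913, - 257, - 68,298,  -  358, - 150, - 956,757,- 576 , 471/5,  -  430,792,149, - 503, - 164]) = [ - 956,-913,-576,-503, -430, - 358, - 257, - 164, - 150, - 68, 471/5, 149,298 , 757,792] 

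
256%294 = 256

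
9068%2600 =1268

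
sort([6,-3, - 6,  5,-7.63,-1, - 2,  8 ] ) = [-7.63, - 6, - 3  , - 2, - 1, 5,6,8] 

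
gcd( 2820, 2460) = 60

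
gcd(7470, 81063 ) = 9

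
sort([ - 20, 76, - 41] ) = [  -  41, - 20,76 ] 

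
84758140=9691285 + 75066855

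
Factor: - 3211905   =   - 3^1* 5^1 * 233^1*919^1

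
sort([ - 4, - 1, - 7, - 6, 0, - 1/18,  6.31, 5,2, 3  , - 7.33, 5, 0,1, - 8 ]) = [ - 8, - 7.33,  -  7, - 6,- 4,  -  1,-1/18,0, 0,1, 2,3, 5,5, 6.31 ]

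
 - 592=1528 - 2120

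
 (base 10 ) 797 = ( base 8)1435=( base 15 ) 382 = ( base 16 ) 31D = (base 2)1100011101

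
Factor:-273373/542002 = -461/914 = -2^( - 1 )*457^(-1 ) * 461^1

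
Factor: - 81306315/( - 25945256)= 2^( - 3)*3^3 * 5^1*29^(-1)*111833^ ( - 1)*602269^1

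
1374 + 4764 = 6138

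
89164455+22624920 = 111789375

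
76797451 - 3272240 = 73525211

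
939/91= 10 + 29/91 = 10.32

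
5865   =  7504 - 1639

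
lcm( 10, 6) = 30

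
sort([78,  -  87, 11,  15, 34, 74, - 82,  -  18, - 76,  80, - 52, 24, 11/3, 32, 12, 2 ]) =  [ - 87, - 82 , - 76, - 52, - 18, 2, 11/3, 11, 12 , 15 , 24,32,34 , 74,78, 80 ] 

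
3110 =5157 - 2047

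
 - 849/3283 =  - 1+2434/3283 =- 0.26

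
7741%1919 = 65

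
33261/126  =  263+41/42 = 263.98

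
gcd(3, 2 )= 1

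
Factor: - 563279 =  - 97^1*5807^1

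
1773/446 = 1773/446 = 3.98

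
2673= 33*81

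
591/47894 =591/47894=0.01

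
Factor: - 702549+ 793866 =3^1*61^1*499^1 = 91317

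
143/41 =143/41= 3.49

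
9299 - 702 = 8597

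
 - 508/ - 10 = 254/5=50.80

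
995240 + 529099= 1524339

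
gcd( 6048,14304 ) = 96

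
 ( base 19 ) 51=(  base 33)2U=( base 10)96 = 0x60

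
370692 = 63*5884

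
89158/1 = 89158 = 89158.00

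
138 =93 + 45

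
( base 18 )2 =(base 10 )2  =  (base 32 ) 2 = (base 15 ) 2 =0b10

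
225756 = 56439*4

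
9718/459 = 21 + 79/459 = 21.17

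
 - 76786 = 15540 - 92326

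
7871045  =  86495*91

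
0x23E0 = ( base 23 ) H87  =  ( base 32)8v0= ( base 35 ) 7he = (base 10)9184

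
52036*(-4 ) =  - 208144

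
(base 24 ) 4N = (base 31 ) 3Q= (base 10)119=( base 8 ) 167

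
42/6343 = 42/6343 = 0.01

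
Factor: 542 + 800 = 2^1*11^1*61^1 = 1342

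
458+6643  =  7101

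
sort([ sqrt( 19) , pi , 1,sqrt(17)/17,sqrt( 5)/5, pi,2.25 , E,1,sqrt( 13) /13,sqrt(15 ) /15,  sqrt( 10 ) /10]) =[ sqrt( 17) /17, sqrt (15 )/15, sqrt(13 ) /13, sqrt( 10) /10,  sqrt( 5 ) /5 , 1, 1,2.25 , E, pi, pi , sqrt( 19) ]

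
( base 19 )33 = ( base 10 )60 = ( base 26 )28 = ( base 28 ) 24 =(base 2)111100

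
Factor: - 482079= - 3^1*13^1*47^1*263^1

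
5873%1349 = 477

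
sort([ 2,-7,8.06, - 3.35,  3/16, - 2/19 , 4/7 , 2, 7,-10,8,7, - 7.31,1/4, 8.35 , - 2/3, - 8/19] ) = [ - 10, - 7.31,  -  7, - 3.35, - 2/3, - 8/19, - 2/19, 3/16 , 1/4, 4/7, 2, 2,7, 7, 8, 8.06, 8.35 ]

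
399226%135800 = 127626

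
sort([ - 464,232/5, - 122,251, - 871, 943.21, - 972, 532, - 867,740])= [ - 972, - 871, - 867, - 464, - 122, 232/5, 251,532,  740, 943.21]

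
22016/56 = 393 + 1/7 = 393.14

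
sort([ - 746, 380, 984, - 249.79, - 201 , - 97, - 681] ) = [ - 746, - 681, - 249.79, - 201,-97, 380, 984]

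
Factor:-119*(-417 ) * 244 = 2^2*3^1 *7^1*17^1 * 61^1  *  139^1 = 12108012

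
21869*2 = 43738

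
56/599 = 56/599 = 0.09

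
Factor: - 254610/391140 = - 2^( - 1)*3^1 * 23^1*53^( - 1 )  =  - 69/106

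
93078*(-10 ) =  - 930780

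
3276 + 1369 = 4645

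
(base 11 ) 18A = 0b11011011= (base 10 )219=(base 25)8J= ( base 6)1003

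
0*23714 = 0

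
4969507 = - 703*( - 7069)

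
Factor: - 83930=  - 2^1*5^1 * 7^1*11^1*109^1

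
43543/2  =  43543/2 = 21771.50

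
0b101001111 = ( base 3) 110102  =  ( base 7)656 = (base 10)335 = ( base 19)HC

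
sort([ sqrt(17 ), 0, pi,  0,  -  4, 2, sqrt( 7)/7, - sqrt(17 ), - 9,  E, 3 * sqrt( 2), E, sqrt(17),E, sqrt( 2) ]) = [ - 9, - sqrt(17 ), - 4, 0, 0, sqrt( 7)/7,sqrt(2),2,E, E , E,pi,sqrt ( 17), sqrt(17 ),3*sqrt( 2 ) ]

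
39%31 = 8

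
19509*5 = 97545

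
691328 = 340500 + 350828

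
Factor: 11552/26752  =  2^( - 2) *11^( - 1 )*19^1 = 19/44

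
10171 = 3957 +6214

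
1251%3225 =1251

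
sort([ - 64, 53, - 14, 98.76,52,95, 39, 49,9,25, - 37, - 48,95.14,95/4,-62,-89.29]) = [-89.29 , - 64, -62, - 48,-37,-14,9,95/4,25,39,49,52, 53, 95,95.14,98.76 ]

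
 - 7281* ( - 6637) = 48323997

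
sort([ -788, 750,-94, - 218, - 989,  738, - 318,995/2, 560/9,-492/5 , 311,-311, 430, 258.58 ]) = [ - 989, - 788,-318, - 311,-218, - 492/5, - 94 , 560/9,  258.58,  311, 430,995/2 , 738,  750]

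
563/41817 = 563/41817= 0.01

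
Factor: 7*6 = 42 = 2^1 * 3^1*7^1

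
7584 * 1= 7584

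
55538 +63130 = 118668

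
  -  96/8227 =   -  96/8227 = - 0.01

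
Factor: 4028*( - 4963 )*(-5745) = 2^2 * 3^1*5^1*7^1*19^1*53^1*383^1 * 709^1 = 114848088180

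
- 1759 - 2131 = - 3890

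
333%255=78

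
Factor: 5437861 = 11^2*13^1 * 3457^1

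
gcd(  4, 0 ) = 4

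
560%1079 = 560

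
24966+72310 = 97276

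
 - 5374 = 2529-7903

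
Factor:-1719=-3^2 * 191^1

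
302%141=20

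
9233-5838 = 3395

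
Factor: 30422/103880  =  41/140 =2^( - 2)*5^(  -  1 ) *7^( - 1)*41^1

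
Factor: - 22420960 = - 2^5*5^1*17^1 * 8243^1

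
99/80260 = 99/80260 = 0.00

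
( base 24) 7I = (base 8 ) 272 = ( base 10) 186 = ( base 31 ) 60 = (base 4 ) 2322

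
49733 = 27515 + 22218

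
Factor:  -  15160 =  - 2^3*5^1*379^1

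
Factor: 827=827^1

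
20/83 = 20/83  =  0.24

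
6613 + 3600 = 10213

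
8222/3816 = 2 + 295/1908 = 2.15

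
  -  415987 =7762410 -8178397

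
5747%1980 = 1787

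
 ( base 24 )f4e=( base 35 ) 750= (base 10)8750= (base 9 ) 13002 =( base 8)21056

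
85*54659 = 4646015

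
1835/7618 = 1835/7618  =  0.24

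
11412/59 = 193 +25/59 = 193.42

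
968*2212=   2141216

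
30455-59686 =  - 29231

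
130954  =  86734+44220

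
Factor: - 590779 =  - 7^1*37^1 * 2281^1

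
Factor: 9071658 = 2^1*3^2*47^1*10723^1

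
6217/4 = 1554 + 1/4 = 1554.25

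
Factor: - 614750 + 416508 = -2^1*11^1*9011^1 =-198242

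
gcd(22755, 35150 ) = 185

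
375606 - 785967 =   -  410361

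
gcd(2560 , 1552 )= 16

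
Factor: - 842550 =  -  2^1*3^1*5^2*41^1*137^1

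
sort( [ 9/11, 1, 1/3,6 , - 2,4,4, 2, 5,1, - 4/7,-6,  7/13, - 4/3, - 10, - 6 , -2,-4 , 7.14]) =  [-10, - 6, - 6,-4, - 2, - 2, - 4/3 , - 4/7,1/3, 7/13, 9/11,  1, 1 , 2,4, 4,5, 6, 7.14]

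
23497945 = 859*27355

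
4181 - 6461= - 2280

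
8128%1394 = 1158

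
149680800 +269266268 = 418947068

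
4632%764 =48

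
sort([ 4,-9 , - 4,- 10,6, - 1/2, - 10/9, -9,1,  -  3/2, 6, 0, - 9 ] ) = [ - 10, - 9, - 9,-9, -4,  -  3/2 , - 10/9, - 1/2,0,1,4,6 , 6 ]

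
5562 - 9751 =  - 4189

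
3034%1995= 1039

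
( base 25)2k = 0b1000110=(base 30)2a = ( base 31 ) 28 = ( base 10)70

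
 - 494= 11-505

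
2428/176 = 607/44 = 13.80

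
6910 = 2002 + 4908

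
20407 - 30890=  - 10483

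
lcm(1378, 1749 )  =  45474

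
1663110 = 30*55437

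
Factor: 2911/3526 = 71/86 = 2^(-1) * 43^( - 1)*71^1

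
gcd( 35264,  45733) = 551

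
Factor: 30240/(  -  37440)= - 2^( - 1)  *3^1*7^1*13^( - 1) = - 21/26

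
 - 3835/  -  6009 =3835/6009 = 0.64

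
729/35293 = 729/35293 = 0.02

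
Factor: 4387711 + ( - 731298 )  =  3656413 = 3656413^1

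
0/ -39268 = 0/1=- 0.00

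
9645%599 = 61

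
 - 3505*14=-49070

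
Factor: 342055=5^1*7^1*29^1*337^1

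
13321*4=53284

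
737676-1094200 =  - 356524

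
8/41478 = 4/20739= 0.00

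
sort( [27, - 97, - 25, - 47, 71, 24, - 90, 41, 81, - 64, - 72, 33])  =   [-97, - 90, - 72 , - 64 , - 47,  -  25,24, 27 , 33 , 41 , 71 , 81]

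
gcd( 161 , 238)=7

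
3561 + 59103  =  62664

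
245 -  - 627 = 872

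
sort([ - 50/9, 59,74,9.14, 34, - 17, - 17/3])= [ - 17, - 17/3,- 50/9,9.14,  34,59  ,  74] 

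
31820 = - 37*( - 860)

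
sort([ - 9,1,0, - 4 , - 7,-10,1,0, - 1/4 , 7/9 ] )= [ - 10, - 9, - 7, - 4, -1/4,0,0, 7/9 , 1  ,  1 ] 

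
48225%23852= 521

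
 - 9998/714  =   - 4999/357=- 14.00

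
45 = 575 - 530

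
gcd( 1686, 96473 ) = 1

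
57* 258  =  14706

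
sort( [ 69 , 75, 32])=[ 32,69,75 ] 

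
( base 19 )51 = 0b1100000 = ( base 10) 96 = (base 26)3I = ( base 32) 30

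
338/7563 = 338/7563 = 0.04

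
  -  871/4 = -871/4 = -217.75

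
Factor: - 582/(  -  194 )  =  3^1 = 3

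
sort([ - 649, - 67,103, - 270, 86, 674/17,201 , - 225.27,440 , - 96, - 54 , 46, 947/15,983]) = [ - 649,-270 , - 225.27, - 96, - 67, - 54, 674/17, 46,947/15,86,103,201, 440, 983]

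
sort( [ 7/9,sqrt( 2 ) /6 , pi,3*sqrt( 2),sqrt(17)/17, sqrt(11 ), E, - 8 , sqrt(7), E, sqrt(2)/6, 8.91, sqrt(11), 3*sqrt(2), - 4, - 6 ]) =[ - 8 ,- 6, -4,sqrt( 2 )/6, sqrt(2)/6, sqrt( 17)/17, 7/9 , sqrt( 7 ) , E, E,pi,sqrt( 11 ), sqrt( 11) , 3* sqrt ( 2),3*sqrt(2),8.91 ]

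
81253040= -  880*( - 92333 )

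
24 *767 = 18408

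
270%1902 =270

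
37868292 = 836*45297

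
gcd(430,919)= 1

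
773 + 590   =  1363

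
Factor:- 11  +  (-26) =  - 37^1=- 37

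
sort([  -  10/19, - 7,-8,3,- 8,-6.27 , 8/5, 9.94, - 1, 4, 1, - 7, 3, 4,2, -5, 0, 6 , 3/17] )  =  [ - 8, -8, - 7,- 7, - 6.27,-5, - 1, - 10/19 , 0, 3/17,1,8/5, 2, 3,  3, 4, 4, 6, 9.94 ] 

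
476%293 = 183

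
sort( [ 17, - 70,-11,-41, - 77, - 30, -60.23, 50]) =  [ - 77,-70, - 60.23, - 41,-30,-11, 17 , 50]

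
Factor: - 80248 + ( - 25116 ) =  -2^2 *7^1 * 53^1*71^1 = -105364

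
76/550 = 38/275 = 0.14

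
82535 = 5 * 16507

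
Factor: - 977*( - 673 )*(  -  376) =-247227896 = - 2^3*47^1 * 673^1*977^1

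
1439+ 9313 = 10752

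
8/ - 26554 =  - 4/13277  =  -0.00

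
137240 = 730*188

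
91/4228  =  13/604 = 0.02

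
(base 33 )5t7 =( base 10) 6409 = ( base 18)11e1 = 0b1100100001001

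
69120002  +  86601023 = 155721025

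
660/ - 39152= - 165/9788= - 0.02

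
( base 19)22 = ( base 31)19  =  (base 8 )50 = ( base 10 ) 40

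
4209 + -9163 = -4954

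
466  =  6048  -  5582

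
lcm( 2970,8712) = 130680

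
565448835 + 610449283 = 1175898118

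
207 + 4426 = 4633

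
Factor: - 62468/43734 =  - 31234/21867 =- 2^1*3^(  -  1)*7^1*23^1*37^(-1)*97^1*197^( - 1)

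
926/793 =926/793 = 1.17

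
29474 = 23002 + 6472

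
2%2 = 0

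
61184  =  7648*8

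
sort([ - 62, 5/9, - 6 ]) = [ - 62, - 6,  5/9 ] 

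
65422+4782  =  70204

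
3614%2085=1529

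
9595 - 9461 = 134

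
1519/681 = 2 + 157/681 =2.23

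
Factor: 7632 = 2^4*3^2*53^1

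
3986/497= 8 + 10/497= 8.02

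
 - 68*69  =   - 4692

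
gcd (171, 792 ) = 9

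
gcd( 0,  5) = 5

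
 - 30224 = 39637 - 69861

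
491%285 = 206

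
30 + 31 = 61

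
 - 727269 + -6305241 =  - 7032510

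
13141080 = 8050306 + 5090774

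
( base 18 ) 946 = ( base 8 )5662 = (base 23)5f4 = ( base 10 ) 2994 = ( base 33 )2oo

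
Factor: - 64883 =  - 7^1*13^1*23^1*31^1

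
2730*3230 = 8817900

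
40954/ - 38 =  - 20477/19 = - 1077.74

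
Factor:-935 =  - 5^1 * 11^1 * 17^1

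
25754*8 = 206032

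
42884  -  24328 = 18556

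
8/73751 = 8/73751 = 0.00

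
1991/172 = 11 +99/172=11.58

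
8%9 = 8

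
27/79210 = 27/79210 = 0.00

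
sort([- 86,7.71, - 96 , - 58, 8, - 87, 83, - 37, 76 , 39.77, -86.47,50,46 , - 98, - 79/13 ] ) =[-98 , - 96,  -  87,  -  86.47,-86, - 58, - 37, - 79/13,  7.71  ,  8, 39.77,46,50,76, 83]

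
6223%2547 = 1129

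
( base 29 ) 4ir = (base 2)111101001001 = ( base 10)3913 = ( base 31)427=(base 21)8i7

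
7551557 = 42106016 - 34554459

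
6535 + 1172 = 7707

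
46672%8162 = 5862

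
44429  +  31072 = 75501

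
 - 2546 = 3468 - 6014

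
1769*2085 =3688365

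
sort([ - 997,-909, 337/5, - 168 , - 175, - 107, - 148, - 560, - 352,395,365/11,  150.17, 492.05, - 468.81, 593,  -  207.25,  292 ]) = [ - 997, - 909, - 560, - 468.81 , - 352, - 207.25, - 175, - 168, - 148, - 107,365/11,337/5,150.17,292,395, 492.05,  593]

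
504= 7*72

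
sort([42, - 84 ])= [ - 84 , 42]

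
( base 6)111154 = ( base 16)248E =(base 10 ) 9358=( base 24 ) g5m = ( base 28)bq6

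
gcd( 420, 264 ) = 12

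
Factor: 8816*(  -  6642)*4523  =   - 2^5 * 3^4 *19^1*29^1 * 41^1 * 4523^1  =  -264848209056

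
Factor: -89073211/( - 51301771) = 79^1*227^1 * 4967^1*51301771^ (  -  1) 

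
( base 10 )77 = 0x4d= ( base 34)29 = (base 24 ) 35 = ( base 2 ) 1001101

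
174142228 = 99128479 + 75013749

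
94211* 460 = 43337060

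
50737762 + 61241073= 111978835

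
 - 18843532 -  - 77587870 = 58744338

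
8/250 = 4/125 = 0.03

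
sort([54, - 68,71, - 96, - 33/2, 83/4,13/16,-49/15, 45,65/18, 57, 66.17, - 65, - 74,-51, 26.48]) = [-96, - 74 , - 68, - 65, - 51, - 33/2,-49/15,13/16, 65/18,83/4, 26.48 , 45,  54, 57, 66.17, 71]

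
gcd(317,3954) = 1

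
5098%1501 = 595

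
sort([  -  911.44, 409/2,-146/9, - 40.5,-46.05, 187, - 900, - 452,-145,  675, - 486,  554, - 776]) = [ - 911.44,- 900,-776,-486,-452,-145,  -  46.05, - 40.5,  -  146/9,187, 409/2,  554, 675] 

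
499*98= 48902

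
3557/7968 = 3557/7968  =  0.45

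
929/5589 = 929/5589 = 0.17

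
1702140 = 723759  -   - 978381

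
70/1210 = 7/121 = 0.06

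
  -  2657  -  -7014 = 4357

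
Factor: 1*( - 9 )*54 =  -2^1*3^5 = - 486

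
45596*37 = 1687052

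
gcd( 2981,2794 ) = 11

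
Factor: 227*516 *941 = 110221212 = 2^2*3^1*43^1*227^1*941^1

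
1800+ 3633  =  5433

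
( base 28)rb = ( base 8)1377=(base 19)227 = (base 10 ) 767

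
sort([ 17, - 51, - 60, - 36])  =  [ - 60, - 51, - 36,17]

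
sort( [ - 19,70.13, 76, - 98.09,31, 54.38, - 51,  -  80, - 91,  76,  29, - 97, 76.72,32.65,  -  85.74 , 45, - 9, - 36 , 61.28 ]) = [ - 98.09, - 97,  -  91,-85.74 ,-80, - 51, - 36,-19 , - 9 , 29,31 , 32.65,45,54.38,61.28,70.13, 76,76,76.72 ] 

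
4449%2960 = 1489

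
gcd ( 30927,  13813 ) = 1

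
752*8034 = 6041568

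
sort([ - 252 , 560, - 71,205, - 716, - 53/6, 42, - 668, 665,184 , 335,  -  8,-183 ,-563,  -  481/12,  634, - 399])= [-716, - 668,-563, - 399,-252,  -  183, - 71, - 481/12,-53/6, - 8,  42, 184,  205,335 , 560, 634,665 ] 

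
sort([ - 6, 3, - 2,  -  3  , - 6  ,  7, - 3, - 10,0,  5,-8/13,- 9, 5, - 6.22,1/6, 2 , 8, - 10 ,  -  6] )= [ - 10, - 10, - 9,  -  6.22, - 6 , - 6, - 6, - 3, - 3, -2, - 8/13,0, 1/6, 2, 3, 5 , 5 , 7, 8 ]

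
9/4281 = 3/1427 = 0.00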